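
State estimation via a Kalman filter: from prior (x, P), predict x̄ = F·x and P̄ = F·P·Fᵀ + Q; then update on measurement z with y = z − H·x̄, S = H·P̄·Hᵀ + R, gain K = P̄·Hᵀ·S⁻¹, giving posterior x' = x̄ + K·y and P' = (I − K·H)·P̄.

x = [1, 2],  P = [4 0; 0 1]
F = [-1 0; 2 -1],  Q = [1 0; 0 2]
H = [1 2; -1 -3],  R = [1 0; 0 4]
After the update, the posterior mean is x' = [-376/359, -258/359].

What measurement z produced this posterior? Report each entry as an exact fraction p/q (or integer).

z = [-3, 2]

x̄ = F·x = [-1, 0]
P̄ = F·P·Fᵀ + Q = [5 -8; -8 19]
S = H·P̄·Hᵀ + R = [50 -79; -79 132]
K = P̄·Hᵀ·S⁻¹ = [49/359 81/359; 89/359 -80/359]
x' − x̄ = [-17/359, -258/359] = K·y
y = (KᵀK)⁻¹·Kᵀ·(x' − x̄) = [-2, 1]
z = y + H·x̄ = [-2, 1] + [-1, 1] = [-3, 2]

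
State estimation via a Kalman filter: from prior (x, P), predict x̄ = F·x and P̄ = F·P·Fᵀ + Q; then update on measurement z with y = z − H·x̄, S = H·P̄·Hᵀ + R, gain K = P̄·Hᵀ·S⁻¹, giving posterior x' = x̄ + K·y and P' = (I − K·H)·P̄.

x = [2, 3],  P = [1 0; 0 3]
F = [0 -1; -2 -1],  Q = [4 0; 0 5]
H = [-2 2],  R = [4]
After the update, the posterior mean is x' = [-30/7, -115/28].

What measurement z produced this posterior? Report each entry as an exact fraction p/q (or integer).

z = [1]

x̄ = F·x = [-3, -7]
P̄ = F·P·Fᵀ + Q = [7 3; 3 12]
S = H·P̄·Hᵀ + R = [56]
K = P̄·Hᵀ·S⁻¹ = [-1/7; 9/28]
x' − x̄ = [-9/7, 81/28] = K·y
y = (KᵀK)⁻¹·Kᵀ·(x' − x̄) = [9]
z = y + H·x̄ = [9] + [-8] = [1]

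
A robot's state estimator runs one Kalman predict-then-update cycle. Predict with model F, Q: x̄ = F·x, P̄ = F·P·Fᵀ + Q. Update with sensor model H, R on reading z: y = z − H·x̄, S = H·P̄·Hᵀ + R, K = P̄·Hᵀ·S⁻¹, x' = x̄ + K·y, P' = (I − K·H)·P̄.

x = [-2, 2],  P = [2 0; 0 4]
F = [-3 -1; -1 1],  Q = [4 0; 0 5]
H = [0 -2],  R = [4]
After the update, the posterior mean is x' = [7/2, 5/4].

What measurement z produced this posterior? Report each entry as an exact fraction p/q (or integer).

z = [-2]

x̄ = F·x = [4, 4]
P̄ = F·P·Fᵀ + Q = [26 2; 2 11]
S = H·P̄·Hᵀ + R = [48]
K = P̄·Hᵀ·S⁻¹ = [-1/12; -11/24]
x' − x̄ = [-1/2, -11/4] = K·y
y = (KᵀK)⁻¹·Kᵀ·(x' − x̄) = [6]
z = y + H·x̄ = [6] + [-8] = [-2]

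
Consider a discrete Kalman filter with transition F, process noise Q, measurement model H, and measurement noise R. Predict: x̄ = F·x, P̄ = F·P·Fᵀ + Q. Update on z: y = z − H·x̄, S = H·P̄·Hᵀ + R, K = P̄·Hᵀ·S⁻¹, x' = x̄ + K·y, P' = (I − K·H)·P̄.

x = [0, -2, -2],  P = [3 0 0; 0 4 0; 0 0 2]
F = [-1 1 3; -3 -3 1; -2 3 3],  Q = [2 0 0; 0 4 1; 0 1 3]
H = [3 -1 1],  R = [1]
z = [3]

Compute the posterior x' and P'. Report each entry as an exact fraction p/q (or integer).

x' = [1/7, -15/14, 10/7]
P' = [1629/301 4950/301 120/301; 4950/301 36497/602 3363/301; 120/301 3363/301 3097/301]

x̄ = F·x = [-8, 4, -12]
P̄ = F·P·Fᵀ + Q = [27 3 36; 3 69 -11; 36 -11 69]
y = z − H·x̄ = [43]
S = H·P̄·Hᵀ + R = [602]
K = P̄·Hᵀ·S⁻¹ = [57/301; -71/602; 94/301]
x' = x̄ + K·y = [1/7, -15/14, 10/7]
P' = (I − K·H)·P̄ = [1629/301 4950/301 120/301; 4950/301 36497/602 3363/301; 120/301 3363/301 3097/301]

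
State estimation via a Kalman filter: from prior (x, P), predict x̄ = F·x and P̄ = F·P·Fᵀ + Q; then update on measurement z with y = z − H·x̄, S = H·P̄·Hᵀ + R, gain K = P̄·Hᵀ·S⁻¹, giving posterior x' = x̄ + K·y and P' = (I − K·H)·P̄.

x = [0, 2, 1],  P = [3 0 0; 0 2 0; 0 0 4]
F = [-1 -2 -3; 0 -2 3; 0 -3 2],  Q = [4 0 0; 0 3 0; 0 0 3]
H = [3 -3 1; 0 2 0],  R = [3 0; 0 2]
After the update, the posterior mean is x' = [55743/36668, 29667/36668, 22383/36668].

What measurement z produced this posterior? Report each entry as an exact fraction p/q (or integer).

x̄ = F·x = [-7, -1, -4]
P̄ = F·P·Fᵀ + Q = [51 -28 -12; -28 47 36; -12 36 37]
S = H·P̄·Hᵀ + R = [1138 -378; -378 190]
K = P̄·Hᵀ·S⁻¹ = [10791/36668 10661/36668; -189/36668 17765/36668; 3443/36668 20745/36668]
x' − x̄ = [312419/36668, 66335/36668, 169055/36668] = K·y
y = (KᵀK)⁻¹·Kᵀ·(x' − x̄) = [25, 4]
z = y + H·x̄ = [25, 4] + [-22, -2] = [3, 2]

z = [3, 2]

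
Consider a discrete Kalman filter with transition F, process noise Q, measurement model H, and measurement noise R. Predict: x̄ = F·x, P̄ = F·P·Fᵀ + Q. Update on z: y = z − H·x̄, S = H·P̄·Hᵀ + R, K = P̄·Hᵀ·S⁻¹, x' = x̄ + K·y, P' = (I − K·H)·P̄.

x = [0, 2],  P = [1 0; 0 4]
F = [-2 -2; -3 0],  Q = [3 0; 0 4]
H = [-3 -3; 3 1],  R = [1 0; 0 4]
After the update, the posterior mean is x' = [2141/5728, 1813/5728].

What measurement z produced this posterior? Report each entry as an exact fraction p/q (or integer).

z = [-2, 2]

x̄ = F·x = [-4, 0]
P̄ = F·P·Fᵀ + Q = [23 6; 6 13]
S = H·P̄·Hᵀ + R = [433 -318; -318 260]
K = P̄·Hᵀ·S⁻¹ = [615/5728 4809/11456; -2481/5728 -4703/11456]
x' − x̄ = [25053/5728, 1813/5728] = K·y
y = (KᵀK)⁻¹·Kᵀ·(x' − x̄) = [-14, 14]
z = y + H·x̄ = [-14, 14] + [12, -12] = [-2, 2]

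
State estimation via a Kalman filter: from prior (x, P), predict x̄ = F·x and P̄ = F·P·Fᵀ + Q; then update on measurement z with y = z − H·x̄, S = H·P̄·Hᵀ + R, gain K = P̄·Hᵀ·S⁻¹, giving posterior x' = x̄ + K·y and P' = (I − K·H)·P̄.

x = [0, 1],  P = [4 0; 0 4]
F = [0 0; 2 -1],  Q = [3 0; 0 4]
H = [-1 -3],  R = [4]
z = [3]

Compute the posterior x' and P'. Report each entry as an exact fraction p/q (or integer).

x' = [0, -1]
P' = [660/223 -216/223; -216/223 168/223]

x̄ = F·x = [0, -1]
P̄ = F·P·Fᵀ + Q = [3 0; 0 24]
y = z − H·x̄ = [0]
S = H·P̄·Hᵀ + R = [223]
K = P̄·Hᵀ·S⁻¹ = [-3/223; -72/223]
x' = x̄ + K·y = [0, -1]
P' = (I − K·H)·P̄ = [660/223 -216/223; -216/223 168/223]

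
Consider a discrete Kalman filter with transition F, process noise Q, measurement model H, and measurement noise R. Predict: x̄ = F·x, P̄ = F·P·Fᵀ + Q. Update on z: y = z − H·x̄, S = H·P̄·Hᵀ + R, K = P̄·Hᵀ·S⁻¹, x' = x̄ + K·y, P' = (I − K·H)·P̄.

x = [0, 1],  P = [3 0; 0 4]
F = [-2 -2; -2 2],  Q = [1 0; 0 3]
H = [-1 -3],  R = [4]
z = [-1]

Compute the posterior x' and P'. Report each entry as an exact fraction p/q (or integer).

x̄ = F·x = [-2, 2]
P̄ = F·P·Fᵀ + Q = [29 -4; -4 31]
y = z − H·x̄ = [3]
S = H·P̄·Hᵀ + R = [288]
K = P̄·Hᵀ·S⁻¹ = [-17/288; -89/288]
x' = x̄ + K·y = [-209/96, 103/96]
P' = (I − K·H)·P̄ = [8063/288 -2665/288; -2665/288 1007/288]

x' = [-209/96, 103/96]
P' = [8063/288 -2665/288; -2665/288 1007/288]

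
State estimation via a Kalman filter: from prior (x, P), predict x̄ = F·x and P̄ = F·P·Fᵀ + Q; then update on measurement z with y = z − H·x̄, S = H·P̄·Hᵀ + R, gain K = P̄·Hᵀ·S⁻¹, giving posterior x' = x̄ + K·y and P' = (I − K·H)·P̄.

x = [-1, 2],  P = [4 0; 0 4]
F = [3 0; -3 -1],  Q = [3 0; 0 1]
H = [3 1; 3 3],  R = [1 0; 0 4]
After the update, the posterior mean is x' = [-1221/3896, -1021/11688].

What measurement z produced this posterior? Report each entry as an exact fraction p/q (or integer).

z = [-1, -1]

x̄ = F·x = [-3, 1]
P̄ = F·P·Fᵀ + Q = [39 -36; -36 41]
S = H·P̄·Hᵀ + R = [177 42; 42 76]
K = P̄·Hᵀ·S⁻¹ = [963/1948 -603/3896; -2861/5844 1823/3896]
x' − x̄ = [10467/3896, -12709/11688] = K·y
y = (KᵀK)⁻¹·Kᵀ·(x' − x̄) = [7, 5]
z = y + H·x̄ = [7, 5] + [-8, -6] = [-1, -1]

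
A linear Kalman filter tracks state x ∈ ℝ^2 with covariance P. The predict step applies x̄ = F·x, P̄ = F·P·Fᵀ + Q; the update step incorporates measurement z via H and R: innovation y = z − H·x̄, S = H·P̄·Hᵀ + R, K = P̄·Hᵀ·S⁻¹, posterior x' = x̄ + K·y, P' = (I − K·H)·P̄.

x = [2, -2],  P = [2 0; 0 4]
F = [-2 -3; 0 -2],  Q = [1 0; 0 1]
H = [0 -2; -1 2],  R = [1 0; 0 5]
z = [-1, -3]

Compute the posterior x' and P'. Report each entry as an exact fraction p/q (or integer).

x' = [157/86, 21/43]
P' = [4761/1118 249/559; 249/559 137/559]

x̄ = F·x = [2, 4]
P̄ = F·P·Fᵀ + Q = [45 24; 24 17]
y = z − H·x̄ = [7, -9]
S = H·P̄·Hᵀ + R = [69 -20; -20 22]
K = P̄·Hᵀ·S⁻¹ = [-498/559 -753/1118; -274/559 5/559]
x' = x̄ + K·y = [157/86, 21/43]
P' = (I − K·H)·P̄ = [4761/1118 249/559; 249/559 137/559]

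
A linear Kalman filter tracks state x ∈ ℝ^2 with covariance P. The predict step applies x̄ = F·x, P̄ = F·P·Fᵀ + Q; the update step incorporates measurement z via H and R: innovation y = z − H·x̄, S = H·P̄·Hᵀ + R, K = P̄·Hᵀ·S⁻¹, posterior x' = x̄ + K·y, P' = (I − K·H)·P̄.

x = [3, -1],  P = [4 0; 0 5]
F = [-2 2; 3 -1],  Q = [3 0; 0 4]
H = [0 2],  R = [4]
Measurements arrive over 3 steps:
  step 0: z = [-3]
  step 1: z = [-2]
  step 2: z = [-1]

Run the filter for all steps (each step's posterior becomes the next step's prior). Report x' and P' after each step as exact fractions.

step 0: x̄ = F·x = [-8, 10]
step 0: P̄ = F·P·Fᵀ + Q = [39 -34; -34 45]
step 0: y = z − H·x̄ = [-23]
step 0: S = H·P̄·Hᵀ + R = [184]
step 0: K = P̄·Hᵀ·S⁻¹ = [-17/46; 45/92]
step 0: x' = x̄ + K·y = [1/2, -5/4]
step 0: P' = (I − K·H)·P̄ = [319/23 -17/23; -17/23 45/46]
step 1: x̄ = F·x = [-7/2, 11/4]
step 1: P̄ = F·P·Fᵀ + Q = [1571/23 -2095/23; -2095/23 6175/46]
step 1: y = z − H·x̄ = [-15/2]
step 1: S = H·P̄·Hᵀ + R = [12442/23]
step 1: K = P̄·Hᵀ·S⁻¹ = [-2095/6221; 6175/12442]
step 1: x' = x̄ + K·y = [-6061/6221, -12097/12442]
step 1: P' = (I − K·H)·P̄ = [43267/6221 -4190/6221; -4190/6221 6175/6221]
step 2: x̄ = F·x = [25/6221, -24269/12442]
step 2: P̄ = F·P·Fᵀ + Q = [249951/6221 -305472/6221; -305472/6221 445602/6221]
step 2: y = z − H·x̄ = [18048/6221]
step 2: S = H·P̄·Hᵀ + R = [1807292/6221]
step 2: K = P̄·Hᵀ·S⁻¹ = [-152736/451823; 222801/451823]
step 2: x' = x̄ + K·y = [-441293/451823, -469871/903646]
step 2: P' = (I − K·H)·P̄ = [3153909/451823 -305472/451823; -305472/451823 445602/451823]

step 0: x' = [1/2, -5/4], P' = [319/23 -17/23; -17/23 45/46]
step 1: x' = [-6061/6221, -12097/12442], P' = [43267/6221 -4190/6221; -4190/6221 6175/6221]
step 2: x' = [-441293/451823, -469871/903646], P' = [3153909/451823 -305472/451823; -305472/451823 445602/451823]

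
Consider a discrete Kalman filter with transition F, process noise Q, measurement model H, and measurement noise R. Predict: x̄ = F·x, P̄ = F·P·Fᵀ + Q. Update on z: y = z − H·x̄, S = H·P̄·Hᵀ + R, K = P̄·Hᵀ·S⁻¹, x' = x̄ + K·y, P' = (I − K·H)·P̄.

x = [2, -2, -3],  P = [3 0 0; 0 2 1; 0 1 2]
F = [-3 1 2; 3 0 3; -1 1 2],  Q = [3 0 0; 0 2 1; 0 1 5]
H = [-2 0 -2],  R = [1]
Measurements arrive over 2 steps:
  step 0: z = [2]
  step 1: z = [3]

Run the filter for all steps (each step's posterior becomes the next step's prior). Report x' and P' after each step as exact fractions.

step 0: x̄ = F·x = [-14, -3, -10]
step 0: P̄ = F·P·Fᵀ + Q = [44 -12 23; -12 47 7; 23 7 22]
step 0: y = z − H·x̄ = [-46]
step 0: S = H·P̄·Hᵀ + R = [449]
step 0: K = P̄·Hᵀ·S⁻¹ = [-134/449; 10/449; -90/449]
step 0: x' = x̄ + K·y = [-122/449, -1807/449, -350/449]
step 0: P' = (I − K·H)·P̄ = [1800/449 -4048/449 -1733/449; -4048/449 21003/449 4043/449; -1733/449 4043/449 1778/449]
step 1: x̄ = F·x = [-2141/449, -1416/449, -2385/449]
step 1: P̄ = F·P·Fᵀ + Q = [106918/449 -348/449 79743/449; -348/449 1906/449 503/449; 79743/449 503/449 63360/449]
step 1: y = z − H·x̄ = [-7705/449]
step 1: S = H·P̄·Hᵀ + R = [1319505/449]
step 1: K = P̄·Hᵀ·S⁻¹ = [-373322/1319505; -62/263901; -95402/439835]
step 1: x' = x̄ + K·y = [22889/263901, -831194/263901, -139837/87967]
step 1: P' = (I − K·H)·P̄ = [3807394/1319505 -256088/263901 -1206911/439835; -256088/263901 1120214/263901 85373/87967; -1206911/439835 85373/87967 1254612/439835]

step 0: x' = [-122/449, -1807/449, -350/449], P' = [1800/449 -4048/449 -1733/449; -4048/449 21003/449 4043/449; -1733/449 4043/449 1778/449]
step 1: x' = [22889/263901, -831194/263901, -139837/87967], P' = [3807394/1319505 -256088/263901 -1206911/439835; -256088/263901 1120214/263901 85373/87967; -1206911/439835 85373/87967 1254612/439835]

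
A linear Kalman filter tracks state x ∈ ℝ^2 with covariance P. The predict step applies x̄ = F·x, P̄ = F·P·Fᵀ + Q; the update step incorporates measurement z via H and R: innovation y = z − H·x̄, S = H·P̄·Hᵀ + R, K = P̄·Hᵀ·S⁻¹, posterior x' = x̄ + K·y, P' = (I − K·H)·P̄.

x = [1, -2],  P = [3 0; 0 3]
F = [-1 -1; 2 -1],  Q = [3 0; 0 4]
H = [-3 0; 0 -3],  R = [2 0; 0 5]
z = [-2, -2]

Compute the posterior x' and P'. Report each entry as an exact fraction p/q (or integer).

x̄ = F·x = [1, 4]
P̄ = F·P·Fᵀ + Q = [9 -3; -3 19]
y = z − H·x̄ = [1, 10]
S = H·P̄·Hᵀ + R = [83 -27; -27 176]
K = P̄·Hᵀ·S⁻¹ = [-4509/13879 18/13879; 45/13879 -4488/13879]
x' = x̄ + K·y = [9550/13879, 10681/13879]
P' = (I − K·H)·P̄ = [3006/13879 -30/13879; -30/13879 7480/13879]

x' = [9550/13879, 10681/13879]
P' = [3006/13879 -30/13879; -30/13879 7480/13879]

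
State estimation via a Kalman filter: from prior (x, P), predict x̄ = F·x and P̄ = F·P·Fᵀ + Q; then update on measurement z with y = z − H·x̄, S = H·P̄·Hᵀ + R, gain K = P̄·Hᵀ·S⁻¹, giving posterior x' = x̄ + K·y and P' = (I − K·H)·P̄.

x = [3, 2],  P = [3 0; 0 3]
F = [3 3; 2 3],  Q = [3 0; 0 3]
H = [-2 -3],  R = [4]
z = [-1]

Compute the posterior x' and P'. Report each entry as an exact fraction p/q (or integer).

x̄ = F·x = [15, 12]
P̄ = F·P·Fᵀ + Q = [57 45; 45 42]
y = z − H·x̄ = [65]
S = H·P̄·Hᵀ + R = [1150]
K = P̄·Hᵀ·S⁻¹ = [-249/1150; -108/575]
x' = x̄ + K·y = [213/230, -24/115]
P' = (I − K·H)·P̄ = [3549/1150 -1017/575; -1017/575 822/575]

x' = [213/230, -24/115]
P' = [3549/1150 -1017/575; -1017/575 822/575]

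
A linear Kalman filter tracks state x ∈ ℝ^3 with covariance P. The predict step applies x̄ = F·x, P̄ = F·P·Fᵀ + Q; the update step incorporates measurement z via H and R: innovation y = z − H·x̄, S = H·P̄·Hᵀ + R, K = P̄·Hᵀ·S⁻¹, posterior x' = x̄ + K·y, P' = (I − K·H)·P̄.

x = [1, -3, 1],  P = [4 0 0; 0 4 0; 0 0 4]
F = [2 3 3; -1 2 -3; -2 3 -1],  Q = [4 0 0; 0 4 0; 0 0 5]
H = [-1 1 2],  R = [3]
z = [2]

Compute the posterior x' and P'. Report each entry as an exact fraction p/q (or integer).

x̄ = F·x = [-4, -10, -12]
P̄ = F·P·Fᵀ + Q = [92 -20 8; -20 60 44; 8 44 61]
y = z − H·x̄ = [32]
S = H·P̄·Hᵀ + R = [583]
K = P̄·Hᵀ·S⁻¹ = [-96/583; 168/583; 158/583]
x' = x̄ + K·y = [-5404/583, -454/583, -1940/583]
P' = (I − K·H)·P̄ = [44420/583 4468/583 19832/583; 4468/583 6756/583 -892/583; 19832/583 -892/583 10599/583]

x' = [-5404/583, -454/583, -1940/583]
P' = [44420/583 4468/583 19832/583; 4468/583 6756/583 -892/583; 19832/583 -892/583 10599/583]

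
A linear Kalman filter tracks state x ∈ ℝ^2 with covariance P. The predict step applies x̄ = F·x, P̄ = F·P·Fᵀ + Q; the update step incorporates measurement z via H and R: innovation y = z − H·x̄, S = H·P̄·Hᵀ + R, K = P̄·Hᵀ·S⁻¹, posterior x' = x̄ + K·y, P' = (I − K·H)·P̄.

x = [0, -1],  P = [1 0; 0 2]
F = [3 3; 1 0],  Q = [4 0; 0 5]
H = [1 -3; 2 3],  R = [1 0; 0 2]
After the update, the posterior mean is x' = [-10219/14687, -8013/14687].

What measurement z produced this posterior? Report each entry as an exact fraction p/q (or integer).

z = [1, -3]

x̄ = F·x = [-3, 0]
P̄ = F·P·Fᵀ + Q = [31 3; 3 6]
S = H·P̄·Hᵀ + R = [68 -1; -1 216]
K = P̄·Hᵀ·S⁻¹ = [4823/14687 4850/14687; -3216/14687 1617/14687]
x' − x̄ = [33842/14687, -8013/14687] = K·y
y = (KᵀK)⁻¹·Kᵀ·(x' − x̄) = [4, 3]
z = y + H·x̄ = [4, 3] + [-3, -6] = [1, -3]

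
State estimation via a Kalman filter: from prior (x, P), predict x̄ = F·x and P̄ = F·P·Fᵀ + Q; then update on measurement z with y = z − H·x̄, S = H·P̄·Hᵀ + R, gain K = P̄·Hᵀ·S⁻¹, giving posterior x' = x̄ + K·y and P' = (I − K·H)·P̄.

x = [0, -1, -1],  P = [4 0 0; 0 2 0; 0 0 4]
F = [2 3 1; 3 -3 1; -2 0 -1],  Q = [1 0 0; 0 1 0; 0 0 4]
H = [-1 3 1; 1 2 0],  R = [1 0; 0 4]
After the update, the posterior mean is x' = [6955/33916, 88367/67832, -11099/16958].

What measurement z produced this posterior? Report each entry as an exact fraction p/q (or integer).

z = [3, 3]

x̄ = F·x = [-4, 2, 1]
P̄ = F·P·Fᵀ + Q = [39 10 -20; 10 59 -28; -20 -28 24]
S = H·P̄·Hᵀ + R = [407 249; 249 319]
K = P̄·Hᵀ·S⁻¹ = [-11971/33916 15617/33916; 12469/67832 17485/67832; 1541/16958 -5243/16958]
x' − x̄ = [142619/33916, -47297/67832, -28057/16958] = K·y
y = (KᵀK)⁻¹·Kᵀ·(x' − x̄) = [-8, 3]
z = y + H·x̄ = [-8, 3] + [11, 0] = [3, 3]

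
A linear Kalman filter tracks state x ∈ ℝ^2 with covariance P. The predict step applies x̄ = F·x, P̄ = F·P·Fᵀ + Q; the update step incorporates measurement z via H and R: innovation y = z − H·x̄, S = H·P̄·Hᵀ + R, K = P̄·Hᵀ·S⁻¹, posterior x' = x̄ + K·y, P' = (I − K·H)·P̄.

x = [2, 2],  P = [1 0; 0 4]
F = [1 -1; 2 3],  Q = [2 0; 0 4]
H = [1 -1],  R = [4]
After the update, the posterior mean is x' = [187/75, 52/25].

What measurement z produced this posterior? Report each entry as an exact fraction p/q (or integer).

x̄ = F·x = [0, 10]
P̄ = F·P·Fᵀ + Q = [7 -10; -10 44]
S = H·P̄·Hᵀ + R = [75]
K = P̄·Hᵀ·S⁻¹ = [17/75; -18/25]
x' − x̄ = [187/75, -198/25] = K·y
y = (KᵀK)⁻¹·Kᵀ·(x' − x̄) = [11]
z = y + H·x̄ = [11] + [-10] = [1]

z = [1]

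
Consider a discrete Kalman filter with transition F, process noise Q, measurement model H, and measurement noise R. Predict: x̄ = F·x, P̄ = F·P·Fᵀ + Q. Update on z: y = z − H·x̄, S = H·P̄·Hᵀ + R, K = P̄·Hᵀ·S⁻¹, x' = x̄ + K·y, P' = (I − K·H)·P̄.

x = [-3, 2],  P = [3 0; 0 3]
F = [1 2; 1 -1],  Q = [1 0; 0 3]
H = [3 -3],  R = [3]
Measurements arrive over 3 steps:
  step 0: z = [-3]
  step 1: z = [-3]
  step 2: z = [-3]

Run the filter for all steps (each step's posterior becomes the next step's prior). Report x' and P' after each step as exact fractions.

step 0: x̄ = F·x = [1, -5]
step 0: P̄ = F·P·Fᵀ + Q = [16 -3; -3 9]
step 0: y = z − H·x̄ = [-21]
step 0: S = H·P̄·Hᵀ + R = [282]
step 0: K = P̄·Hᵀ·S⁻¹ = [19/94; -6/47]
step 0: x' = x̄ + K·y = [-305/94, -109/47]
step 0: P' = (I − K·H)·P̄ = [421/94 201/47; 201/47 207/47]
step 1: x̄ = F·x = [-741/94, -87/94]
step 1: P̄ = F·P·Fᵀ + Q = [3779/94 -5/94; -5/94 313/94]
step 1: y = z − H·x̄ = [840/47]
step 1: S = H·P̄·Hᵀ + R = [18600/47]
step 1: K = P̄·Hᵀ·S⁻¹ = [473/1550; -159/6200]
step 1: x' = x̄ + K·y = [-753/310, -429/310]
step 1: P' = (I − K·H)·P̄ = [5191/1550 2359/775; 2359/775 19031/6200]
step 2: x̄ = F·x = [-1611/310, -162/155]
step 2: P̄ = F·P·Fᵀ + Q = [22322/775 787/3100; 787/3100 20651/6200]
step 2: y = z − H·x̄ = [2931/310]
step 2: S = H·P̄·Hᵀ + R = [1783311/6200]
step 2: K = P̄·Hᵀ·S⁻¹ = [177002/594437; -19077/594437]
step 2: x' = x̄ + K·y = [-2831259/1188874, -1603305/1188874]
step 2: P' = (I − K·H)·P̄ = [3923567/1188874 3569563/1188874; 3569563/1188874 3607717/1188874]

step 0: x' = [-305/94, -109/47], P' = [421/94 201/47; 201/47 207/47]
step 1: x' = [-753/310, -429/310], P' = [5191/1550 2359/775; 2359/775 19031/6200]
step 2: x' = [-2831259/1188874, -1603305/1188874], P' = [3923567/1188874 3569563/1188874; 3569563/1188874 3607717/1188874]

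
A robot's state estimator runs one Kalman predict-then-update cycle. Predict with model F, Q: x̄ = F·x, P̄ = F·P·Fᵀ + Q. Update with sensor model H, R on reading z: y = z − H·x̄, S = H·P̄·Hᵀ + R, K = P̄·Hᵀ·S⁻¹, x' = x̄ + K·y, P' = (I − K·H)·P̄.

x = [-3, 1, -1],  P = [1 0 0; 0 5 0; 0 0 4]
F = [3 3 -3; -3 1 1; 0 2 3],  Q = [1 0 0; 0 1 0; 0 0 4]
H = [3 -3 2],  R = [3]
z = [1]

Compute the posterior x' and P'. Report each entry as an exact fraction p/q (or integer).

x' = [2622/335, 2612/335, 133/335]
P' = [4538/335 873/335 -5358/335; 873/335 18134/1005 7742/335; -5358/335 7742/335 19668/335]

x̄ = F·x = [-3, 9, -1]
P̄ = F·P·Fᵀ + Q = [91 -6 -6; -6 19 22; -6 22 60]
y = z − H·x̄ = [39]
S = H·P̄·Hᵀ + R = [1005]
K = P̄·Hᵀ·S⁻¹ = [93/335; -31/1005; 12/335]
x' = x̄ + K·y = [2622/335, 2612/335, 133/335]
P' = (I − K·H)·P̄ = [4538/335 873/335 -5358/335; 873/335 18134/1005 7742/335; -5358/335 7742/335 19668/335]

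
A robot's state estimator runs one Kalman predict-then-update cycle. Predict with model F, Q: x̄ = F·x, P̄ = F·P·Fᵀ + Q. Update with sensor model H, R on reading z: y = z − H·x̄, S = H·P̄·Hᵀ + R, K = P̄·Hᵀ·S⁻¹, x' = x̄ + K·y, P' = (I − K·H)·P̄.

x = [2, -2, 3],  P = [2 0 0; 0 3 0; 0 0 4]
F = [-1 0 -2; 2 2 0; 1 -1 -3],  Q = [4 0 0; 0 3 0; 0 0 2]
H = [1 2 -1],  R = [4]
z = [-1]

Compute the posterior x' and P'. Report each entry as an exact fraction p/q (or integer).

x' = [-888/109, 88/109, -595/109]
P' = [2334/109 -84/109 2198/109; -84/109 571/109 882/109; 2198/109 882/109 4062/109]

x̄ = F·x = [-8, 0, -5]
P̄ = F·P·Fᵀ + Q = [22 -4 22; -4 23 -2; 22 -2 43]
y = z − H·x̄ = [2]
S = H·P̄·Hᵀ + R = [109]
K = P̄·Hᵀ·S⁻¹ = [-8/109; 44/109; -25/109]
x' = x̄ + K·y = [-888/109, 88/109, -595/109]
P' = (I − K·H)·P̄ = [2334/109 -84/109 2198/109; -84/109 571/109 882/109; 2198/109 882/109 4062/109]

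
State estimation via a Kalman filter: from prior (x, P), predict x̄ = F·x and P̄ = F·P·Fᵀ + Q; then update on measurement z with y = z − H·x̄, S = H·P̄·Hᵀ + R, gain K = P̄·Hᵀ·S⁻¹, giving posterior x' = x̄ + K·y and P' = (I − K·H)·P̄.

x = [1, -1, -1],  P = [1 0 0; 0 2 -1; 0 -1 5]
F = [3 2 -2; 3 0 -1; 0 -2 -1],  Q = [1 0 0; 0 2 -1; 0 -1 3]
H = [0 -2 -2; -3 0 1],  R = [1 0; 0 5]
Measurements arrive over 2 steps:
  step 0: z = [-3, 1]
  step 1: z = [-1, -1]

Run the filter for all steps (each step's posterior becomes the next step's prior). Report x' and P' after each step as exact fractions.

step 0: x̄ = F·x = [3, 4, 3]
step 0: P̄ = F·P·Fᵀ + Q = [46 21 0; 21 16 2; 0 2 12]
step 0: y = z − H·x̄ = [11, 7]
step 0: S = H·P̄·Hᵀ + R = [129 98; 98 431]
step 0: K = P̄·Hᵀ·S⁻¹ = [-4578/45995 -13686/45995; -9538/45995 -4341/45995; -13244/45995 4292/45995]
step 0: x' = x̄ + K·y = [-1635/9199, 9735/9199, 4469/9199]
step 0: P' = (I − K·H)·P̄ = [34826/45995 -33759/45995 36048/45995; -33759/45995 127751/45995 -122982/45995; 36048/45995 -122982/45995 129604/45995]
step 1: x̄ = F·x = [5627/9199, -9374/9199, -23939/9199]
step 1: P̄ = F·P·Fᵀ + Q = [1535021/45995 58324/9199 -80670/9199; 58324/9199 63748/9199 -13589/9199; -80670/9199 -13589/9199 57333/9199]
step 1: y = z − H·x̄ = [-75825/9199, 31621/9199]
step 1: S = H·P̄·Hᵀ + R = [384811/9199 -221564/9199; -221564/9199 16751929/45995]
step 1: K = P̄·Hᵀ·S⁻¹ = [-39244136/674081261 -29161271/96297323; -205393158/674081261 -7360055/96297323; -123271508/674081261 7439185/96297323]
step 1: x' = x̄ + K·y = [34132190/674081261, 829000149/674081261, -559096416/674081261]
step 1: P' = (I − K·H)·P̄ = [459540484/674081261 -338354899/674081261 357976967/674081261; -338354899/674081261 1375363201/674081261 -1272666622/674081261; 357976967/674081261 -1272666622/674081261 1334302376/674081261]

step 0: x' = [-1635/9199, 9735/9199, 4469/9199], P' = [34826/45995 -33759/45995 36048/45995; -33759/45995 127751/45995 -122982/45995; 36048/45995 -122982/45995 129604/45995]
step 1: x' = [34132190/674081261, 829000149/674081261, -559096416/674081261], P' = [459540484/674081261 -338354899/674081261 357976967/674081261; -338354899/674081261 1375363201/674081261 -1272666622/674081261; 357976967/674081261 -1272666622/674081261 1334302376/674081261]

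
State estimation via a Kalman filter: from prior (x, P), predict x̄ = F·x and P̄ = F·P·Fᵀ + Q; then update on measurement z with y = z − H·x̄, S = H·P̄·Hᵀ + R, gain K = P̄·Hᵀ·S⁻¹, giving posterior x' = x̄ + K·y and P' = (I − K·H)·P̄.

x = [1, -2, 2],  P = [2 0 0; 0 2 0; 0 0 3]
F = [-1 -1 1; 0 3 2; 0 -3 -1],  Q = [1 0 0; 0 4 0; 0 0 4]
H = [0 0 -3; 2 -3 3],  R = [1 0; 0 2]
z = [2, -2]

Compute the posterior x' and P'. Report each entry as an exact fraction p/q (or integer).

x̄ = F·x = [3, -2, 4]
P̄ = F·P·Fᵀ + Q = [8 0 3; 0 34 -24; 3 -24 25]
y = z − H·x̄ = [14, -26]
S = H·P̄·Hᵀ + R = [226 -459; -459 1033]
K = P̄·Hᵀ·S⁻¹ = [2178/22777 1519/22777; -5490/22777 -6276/22777; -7248/22777 153/22777]
x' = x̄ + K·y = [59329/22777, 40762/22777, -14342/22777]
P' = (I − K·H)·P̄ = [163843/22777 107490/22777 -726/22777; 107490/22777 77674/22777 1830/22777; -726/22777 1830/22777 2416/22777]

x' = [59329/22777, 40762/22777, -14342/22777]
P' = [163843/22777 107490/22777 -726/22777; 107490/22777 77674/22777 1830/22777; -726/22777 1830/22777 2416/22777]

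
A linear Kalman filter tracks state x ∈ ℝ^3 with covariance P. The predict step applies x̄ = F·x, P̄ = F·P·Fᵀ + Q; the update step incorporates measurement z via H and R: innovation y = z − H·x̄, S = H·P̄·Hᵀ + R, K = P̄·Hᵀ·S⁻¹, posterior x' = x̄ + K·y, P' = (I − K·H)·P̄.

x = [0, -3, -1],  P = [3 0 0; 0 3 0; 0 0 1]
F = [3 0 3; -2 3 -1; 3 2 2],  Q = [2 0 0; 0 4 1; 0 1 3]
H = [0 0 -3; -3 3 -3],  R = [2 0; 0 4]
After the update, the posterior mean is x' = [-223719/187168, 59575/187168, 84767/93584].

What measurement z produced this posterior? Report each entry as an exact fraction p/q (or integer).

x̄ = F·x = [-3, -8, -8]
P̄ = F·P·Fᵀ + Q = [38 -21 33; -21 44 -1; 33 -1 46]
S = H·P̄·Hᵀ + R = [416 720; 720 2146]
K = P̄·Hᵀ·S⁻¹ = [-6867/187168 -2721/23396; -68061/187168 5013/23396; -30837/93584 -15/11698]
x' − x̄ = [337785/187168, 1556919/187168, 833439/93584] = K·y
y = (KᵀK)⁻¹·Kᵀ·(x' − x̄) = [-27, -7]
z = y + H·x̄ = [-27, -7] + [24, 9] = [-3, 2]

z = [-3, 2]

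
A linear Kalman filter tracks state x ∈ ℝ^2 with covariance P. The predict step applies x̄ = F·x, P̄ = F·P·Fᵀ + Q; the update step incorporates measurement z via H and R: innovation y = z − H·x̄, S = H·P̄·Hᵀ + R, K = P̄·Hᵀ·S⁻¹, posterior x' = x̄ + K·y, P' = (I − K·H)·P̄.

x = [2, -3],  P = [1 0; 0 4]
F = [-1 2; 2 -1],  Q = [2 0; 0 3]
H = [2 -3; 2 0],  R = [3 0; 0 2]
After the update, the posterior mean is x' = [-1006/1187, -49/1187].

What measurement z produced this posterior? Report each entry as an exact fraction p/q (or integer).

z = [-1, -2]

x̄ = F·x = [-8, 7]
P̄ = F·P·Fᵀ + Q = [19 -10; -10 11]
S = H·P̄·Hᵀ + R = [298 136; 136 78]
K = P̄·Hᵀ·S⁻¹ = [34/1187 519/1187; -707/2374 312/1187]
x' − x̄ = [8490/1187, -8358/1187] = K·y
y = (KᵀK)⁻¹·Kᵀ·(x' − x̄) = [36, 14]
z = y + H·x̄ = [36, 14] + [-37, -16] = [-1, -2]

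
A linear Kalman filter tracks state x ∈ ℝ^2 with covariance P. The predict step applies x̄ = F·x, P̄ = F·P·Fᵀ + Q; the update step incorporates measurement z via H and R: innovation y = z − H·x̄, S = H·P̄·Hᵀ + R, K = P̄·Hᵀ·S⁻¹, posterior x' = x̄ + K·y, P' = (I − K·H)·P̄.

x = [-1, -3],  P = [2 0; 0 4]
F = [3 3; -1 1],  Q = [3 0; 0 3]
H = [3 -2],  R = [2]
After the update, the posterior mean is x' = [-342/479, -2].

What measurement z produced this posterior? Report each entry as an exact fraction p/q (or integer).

x̄ = F·x = [-12, -2]
P̄ = F·P·Fᵀ + Q = [57 6; 6 9]
S = H·P̄·Hᵀ + R = [479]
K = P̄·Hᵀ·S⁻¹ = [159/479; 0]
x' − x̄ = [5406/479, 0] = K·y
y = (KᵀK)⁻¹·Kᵀ·(x' − x̄) = [34]
z = y + H·x̄ = [34] + [-32] = [2]

z = [2]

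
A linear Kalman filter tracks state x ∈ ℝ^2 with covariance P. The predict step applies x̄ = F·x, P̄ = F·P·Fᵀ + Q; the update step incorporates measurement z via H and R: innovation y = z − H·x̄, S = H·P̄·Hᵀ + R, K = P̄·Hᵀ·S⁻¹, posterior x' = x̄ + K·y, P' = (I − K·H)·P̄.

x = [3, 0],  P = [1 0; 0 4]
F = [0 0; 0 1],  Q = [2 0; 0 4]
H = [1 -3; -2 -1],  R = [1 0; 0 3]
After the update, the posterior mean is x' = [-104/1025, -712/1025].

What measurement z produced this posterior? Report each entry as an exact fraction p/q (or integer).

z = [2, 1]

x̄ = F·x = [0, 0]
P̄ = F·P·Fᵀ + Q = [2 0; 0 8]
S = H·P̄·Hᵀ + R = [75 20; 20 19]
K = P̄·Hᵀ·S⁻¹ = [118/1025 -68/205; -296/1025 -24/205]
x' − x̄ = [-104/1025, -712/1025] = K·y
y = (KᵀK)⁻¹·Kᵀ·(x' − x̄) = [2, 1]
z = y + H·x̄ = [2, 1] + [0, 0] = [2, 1]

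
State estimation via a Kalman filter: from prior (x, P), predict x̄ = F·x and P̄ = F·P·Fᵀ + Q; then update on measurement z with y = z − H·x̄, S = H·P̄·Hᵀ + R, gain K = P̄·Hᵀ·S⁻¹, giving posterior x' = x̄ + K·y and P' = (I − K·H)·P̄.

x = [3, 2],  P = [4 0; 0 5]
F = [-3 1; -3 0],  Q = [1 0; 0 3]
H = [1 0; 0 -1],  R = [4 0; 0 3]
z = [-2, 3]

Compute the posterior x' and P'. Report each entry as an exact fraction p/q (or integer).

x' = [-104/53, -183/53]
P' = [156/53 36/53; 36/53 249/106]

x̄ = F·x = [-7, -9]
P̄ = F·P·Fᵀ + Q = [42 36; 36 39]
y = z − H·x̄ = [5, -6]
S = H·P̄·Hᵀ + R = [46 -36; -36 42]
K = P̄·Hᵀ·S⁻¹ = [39/53 -12/53; 9/53 -83/106]
x' = x̄ + K·y = [-104/53, -183/53]
P' = (I − K·H)·P̄ = [156/53 36/53; 36/53 249/106]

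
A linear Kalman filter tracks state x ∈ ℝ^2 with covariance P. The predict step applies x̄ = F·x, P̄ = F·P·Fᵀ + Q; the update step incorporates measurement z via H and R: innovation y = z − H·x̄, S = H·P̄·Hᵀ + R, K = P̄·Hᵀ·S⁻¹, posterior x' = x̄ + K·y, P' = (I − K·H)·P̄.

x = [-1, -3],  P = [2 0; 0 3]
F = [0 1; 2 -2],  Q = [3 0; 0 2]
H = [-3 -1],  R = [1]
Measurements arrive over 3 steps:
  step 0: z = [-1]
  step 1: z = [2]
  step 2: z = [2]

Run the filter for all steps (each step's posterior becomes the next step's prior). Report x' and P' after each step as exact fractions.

step 0: x̄ = F·x = [-3, 4]
step 0: P̄ = F·P·Fᵀ + Q = [6 -6; -6 22]
step 0: y = z − H·x̄ = [-6]
step 0: S = H·P̄·Hᵀ + R = [41]
step 0: K = P̄·Hᵀ·S⁻¹ = [-12/41; -4/41]
step 0: x' = x̄ + K·y = [-51/41, 188/41]
step 0: P' = (I − K·H)·P̄ = [102/41 -294/41; -294/41 886/41]
step 1: x̄ = F·x = [188/41, -478/41]
step 1: P̄ = F·P·Fᵀ + Q = [1009/41 -2360/41; -2360/41 6386/41]
step 1: y = z − H·x̄ = [168/41]
step 1: S = H·P̄·Hᵀ + R = [1348/41]
step 1: K = P̄·Hᵀ·S⁻¹ = [-667/1348; 347/674]
step 1: x' = x̄ + K·y = [862/337, -3218/337]
step 1: P' = (I − K·H)·P̄ = [22323/1348 -33151/674; -33151/674 49553/337]
step 2: x̄ = F·x = [-3218/337, 8160/337]
step 2: P̄ = F·P·Fᵀ + Q = [50564/337 -132257/337; -132257/337 353813/337]
step 2: y = z − H·x̄ = [-820/337]
step 2: S = H·P̄·Hᵀ + R = [15684/337]
step 2: K = P̄·Hᵀ·S⁻¹ = [-19435/15684; 21479/7842]
step 2: x' = x̄ + K·y = [-25619/3921, 68810/3921]
step 2: P' = (I − K·H)·P̄ = [1232423/15684 -1838917/7842; -1838917/7842 2747636/3921]

step 0: x' = [-51/41, 188/41], P' = [102/41 -294/41; -294/41 886/41]
step 1: x' = [862/337, -3218/337], P' = [22323/1348 -33151/674; -33151/674 49553/337]
step 2: x' = [-25619/3921, 68810/3921], P' = [1232423/15684 -1838917/7842; -1838917/7842 2747636/3921]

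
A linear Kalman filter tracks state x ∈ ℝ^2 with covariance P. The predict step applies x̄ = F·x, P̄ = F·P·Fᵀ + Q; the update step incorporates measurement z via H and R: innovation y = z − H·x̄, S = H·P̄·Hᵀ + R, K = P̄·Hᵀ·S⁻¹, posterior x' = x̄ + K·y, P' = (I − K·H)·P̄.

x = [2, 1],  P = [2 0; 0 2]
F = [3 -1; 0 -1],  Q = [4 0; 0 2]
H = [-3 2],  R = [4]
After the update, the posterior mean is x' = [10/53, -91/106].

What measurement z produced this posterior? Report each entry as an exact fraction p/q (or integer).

z = [-2]

x̄ = F·x = [5, -1]
P̄ = F·P·Fᵀ + Q = [24 2; 2 4]
S = H·P̄·Hᵀ + R = [212]
K = P̄·Hᵀ·S⁻¹ = [-17/53; 1/106]
x' − x̄ = [-255/53, 15/106] = K·y
y = (KᵀK)⁻¹·Kᵀ·(x' − x̄) = [15]
z = y + H·x̄ = [15] + [-17] = [-2]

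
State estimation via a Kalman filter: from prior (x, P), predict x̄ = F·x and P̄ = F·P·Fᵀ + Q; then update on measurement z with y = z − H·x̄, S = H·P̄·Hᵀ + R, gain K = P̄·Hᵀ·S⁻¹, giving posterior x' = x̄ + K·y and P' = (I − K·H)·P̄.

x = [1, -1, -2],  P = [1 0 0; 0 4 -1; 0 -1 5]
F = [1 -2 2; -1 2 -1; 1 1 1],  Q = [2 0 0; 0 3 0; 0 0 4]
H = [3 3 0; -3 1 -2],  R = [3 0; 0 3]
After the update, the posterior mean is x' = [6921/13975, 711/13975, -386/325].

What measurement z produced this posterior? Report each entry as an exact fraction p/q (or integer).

x̄ = F·x = [-1, -1, -2]
P̄ = F·P·Fᵀ + Q = [47 -33 3; -33 29 1; 3 1 12]
S = H·P̄·Hᵀ + R = [93 -162; -162 733]
K = P̄·Hᵀ·S⁻¹ = [542/13975 -3312/13975; 3872/13975 3258/13975; 28/325 -8/325]
x' − x̄ = [20896/13975, 14686/13975, 264/325] = K·y
y = (KᵀK)⁻¹·Kᵀ·(x' − x̄) = [8, -5]
z = y + H·x̄ = [8, -5] + [-6, 6] = [2, 1]

z = [2, 1]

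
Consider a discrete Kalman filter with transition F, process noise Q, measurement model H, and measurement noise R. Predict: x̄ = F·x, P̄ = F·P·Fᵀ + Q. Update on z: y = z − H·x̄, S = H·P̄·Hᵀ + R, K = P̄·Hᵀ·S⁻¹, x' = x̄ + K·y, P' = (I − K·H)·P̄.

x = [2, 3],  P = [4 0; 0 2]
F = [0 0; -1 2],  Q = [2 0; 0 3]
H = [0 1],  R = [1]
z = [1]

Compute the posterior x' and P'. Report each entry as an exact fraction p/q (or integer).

x' = [0, 19/16]
P' = [2 0; 0 15/16]

x̄ = F·x = [0, 4]
P̄ = F·P·Fᵀ + Q = [2 0; 0 15]
y = z − H·x̄ = [-3]
S = H·P̄·Hᵀ + R = [16]
K = P̄·Hᵀ·S⁻¹ = [0; 15/16]
x' = x̄ + K·y = [0, 19/16]
P' = (I − K·H)·P̄ = [2 0; 0 15/16]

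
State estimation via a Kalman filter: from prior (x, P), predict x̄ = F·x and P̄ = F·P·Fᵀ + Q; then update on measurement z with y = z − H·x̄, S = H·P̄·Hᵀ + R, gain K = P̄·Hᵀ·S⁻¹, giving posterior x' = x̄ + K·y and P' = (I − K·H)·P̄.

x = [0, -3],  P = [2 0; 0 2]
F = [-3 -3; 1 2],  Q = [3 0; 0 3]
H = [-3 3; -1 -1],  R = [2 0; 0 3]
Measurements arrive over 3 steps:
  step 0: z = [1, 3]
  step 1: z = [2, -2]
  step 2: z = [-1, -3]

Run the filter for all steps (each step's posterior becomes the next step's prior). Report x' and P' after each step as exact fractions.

step 0: x' = [-936/643, -741/643], P' = [5541/9002 4467/9002; 4467/9002 5385/9002]
step 1: x' = [6189149/13331651, 14228319/13331651], P' = [7777173/13331651 6171453/13331651; 6171453/13331651 7509591/13331651]
step 2: x' = [22856262992/18679860581, 16929313973/18679860581], P' = [10893642852/18679860581 8645514066/18679860581; 8645514066/18679860581 10521311490/18679860581]

step 0: x̄ = F·x = [9, -6]
step 0: P̄ = F·P·Fᵀ + Q = [39 -18; -18 13]
step 0: y = z − H·x̄ = [46, 6]
step 0: S = H·P̄·Hᵀ + R = [794 78; 78 19]
step 0: K = P̄·Hᵀ·S⁻¹ = [-1611/9002 -1668/4501; 1377/9002 -1642/4501]
step 0: x' = x̄ + K·y = [-936/643, -741/643]
step 0: P' = (I − K·H)·P̄ = [5541/9002 4467/9002; 4467/9002 5385/9002]
step 1: x̄ = F·x = [5031/643, -2418/643]
step 1: P̄ = F·P·Fᵀ + Q = [102873/4501 -44568/4501; -44568/4501 71955/9002]
step 1: y = z − H·x̄ = [23633/643, 1327/643]
step 1: S = H·P̄·Hᵀ + R = [588823/1286 57339/1286; 57339/1286 126435/9002]
step 1: K = P̄·Hᵀ·S⁻¹ = [-2408580/13331651 -202154/579637; 2007207/13331651 -198276/579637]
step 1: x' = x̄ + K·y = [6189149/13331651, 14228319/13331651]
step 1: P' = (I − K·H)·P̄ = [7777173/13331651 6171453/13331651; 6171453/13331651 7509591/13331651]
step 2: x̄ = F·x = [-2663148/579637, 34645787/13331651]
step 2: P̄ = F·P·Fᵀ + Q = [12550521/579637 -5388354/579637; -5388354/579637 102496302/13331651]
step 2: y = z − H·x̄ = [-301026224/13331651, -66601570/13331651]
step 2: S = H·P̄·Hᵀ + R = [5777866423/13331651 558497043/13331651; 558497043/13331651 183288954/13331651]
step 2: K = P̄·Hᵀ·S⁻¹ = [-3372193179/18679860581 -6513052306/18679860581; 2813696136/18679860581 -6388941852/18679860581]
step 2: x' = x̄ + K·y = [22856262992/18679860581, 16929313973/18679860581]
step 2: P' = (I − K·H)·P̄ = [10893642852/18679860581 8645514066/18679860581; 8645514066/18679860581 10521311490/18679860581]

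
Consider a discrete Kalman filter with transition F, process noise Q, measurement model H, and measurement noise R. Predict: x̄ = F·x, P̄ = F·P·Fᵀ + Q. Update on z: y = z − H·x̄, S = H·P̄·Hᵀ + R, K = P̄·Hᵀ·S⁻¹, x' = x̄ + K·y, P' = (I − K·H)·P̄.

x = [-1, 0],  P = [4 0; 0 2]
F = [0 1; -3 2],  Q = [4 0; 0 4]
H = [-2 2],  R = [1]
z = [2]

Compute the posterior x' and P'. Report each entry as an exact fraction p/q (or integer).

x' = [16/185, 203/185]
P' = [1094/185 1092/185; 1092/185 1136/185]

x̄ = F·x = [0, 3]
P̄ = F·P·Fᵀ + Q = [6 4; 4 48]
y = z − H·x̄ = [-4]
S = H·P̄·Hᵀ + R = [185]
K = P̄·Hᵀ·S⁻¹ = [-4/185; 88/185]
x' = x̄ + K·y = [16/185, 203/185]
P' = (I − K·H)·P̄ = [1094/185 1092/185; 1092/185 1136/185]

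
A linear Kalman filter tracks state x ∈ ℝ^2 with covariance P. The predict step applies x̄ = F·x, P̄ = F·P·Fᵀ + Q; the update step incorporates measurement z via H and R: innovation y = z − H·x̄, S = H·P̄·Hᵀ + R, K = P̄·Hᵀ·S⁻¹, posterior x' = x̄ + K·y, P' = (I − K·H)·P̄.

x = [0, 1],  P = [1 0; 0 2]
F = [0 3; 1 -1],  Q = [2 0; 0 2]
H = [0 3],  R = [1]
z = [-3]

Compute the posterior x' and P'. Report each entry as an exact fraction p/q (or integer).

x̄ = F·x = [3, -1]
P̄ = F·P·Fᵀ + Q = [20 -6; -6 5]
y = z − H·x̄ = [0]
S = H·P̄·Hᵀ + R = [46]
K = P̄·Hᵀ·S⁻¹ = [-9/23; 15/46]
x' = x̄ + K·y = [3, -1]
P' = (I − K·H)·P̄ = [298/23 -3/23; -3/23 5/46]

x' = [3, -1]
P' = [298/23 -3/23; -3/23 5/46]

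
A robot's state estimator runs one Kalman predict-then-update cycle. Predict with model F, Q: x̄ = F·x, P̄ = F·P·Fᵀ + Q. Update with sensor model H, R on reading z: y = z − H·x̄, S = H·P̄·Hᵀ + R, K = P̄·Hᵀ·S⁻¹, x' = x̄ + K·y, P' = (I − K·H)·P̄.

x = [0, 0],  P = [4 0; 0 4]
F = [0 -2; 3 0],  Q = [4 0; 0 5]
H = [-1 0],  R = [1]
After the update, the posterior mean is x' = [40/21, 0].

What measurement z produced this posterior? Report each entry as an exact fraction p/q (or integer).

z = [-2]

x̄ = F·x = [0, 0]
P̄ = F·P·Fᵀ + Q = [20 0; 0 41]
S = H·P̄·Hᵀ + R = [21]
K = P̄·Hᵀ·S⁻¹ = [-20/21; 0]
x' − x̄ = [40/21, 0] = K·y
y = (KᵀK)⁻¹·Kᵀ·(x' − x̄) = [-2]
z = y + H·x̄ = [-2] + [0] = [-2]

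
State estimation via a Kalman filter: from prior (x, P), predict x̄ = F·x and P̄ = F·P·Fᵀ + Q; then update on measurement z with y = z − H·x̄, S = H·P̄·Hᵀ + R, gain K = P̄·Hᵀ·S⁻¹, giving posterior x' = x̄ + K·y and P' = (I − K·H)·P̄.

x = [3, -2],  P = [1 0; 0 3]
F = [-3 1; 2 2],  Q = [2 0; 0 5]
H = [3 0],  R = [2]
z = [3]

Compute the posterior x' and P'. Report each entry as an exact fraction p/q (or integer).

x' = [13/16, 2]
P' = [7/32 0; 0 21]

x̄ = F·x = [-11, 2]
P̄ = F·P·Fᵀ + Q = [14 0; 0 21]
y = z − H·x̄ = [36]
S = H·P̄·Hᵀ + R = [128]
K = P̄·Hᵀ·S⁻¹ = [21/64; 0]
x' = x̄ + K·y = [13/16, 2]
P' = (I − K·H)·P̄ = [7/32 0; 0 21]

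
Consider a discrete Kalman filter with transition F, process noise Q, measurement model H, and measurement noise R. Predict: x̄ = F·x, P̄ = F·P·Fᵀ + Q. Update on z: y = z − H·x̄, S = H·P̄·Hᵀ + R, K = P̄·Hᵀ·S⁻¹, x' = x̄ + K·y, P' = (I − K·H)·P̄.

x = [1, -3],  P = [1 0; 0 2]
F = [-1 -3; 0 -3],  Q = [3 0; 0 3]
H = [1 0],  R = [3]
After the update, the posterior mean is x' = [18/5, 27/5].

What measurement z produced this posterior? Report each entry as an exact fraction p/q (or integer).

x̄ = F·x = [8, 9]
P̄ = F·P·Fᵀ + Q = [22 18; 18 21]
S = H·P̄·Hᵀ + R = [25]
K = P̄·Hᵀ·S⁻¹ = [22/25; 18/25]
x' − x̄ = [-22/5, -18/5] = K·y
y = (KᵀK)⁻¹·Kᵀ·(x' − x̄) = [-5]
z = y + H·x̄ = [-5] + [8] = [3]

z = [3]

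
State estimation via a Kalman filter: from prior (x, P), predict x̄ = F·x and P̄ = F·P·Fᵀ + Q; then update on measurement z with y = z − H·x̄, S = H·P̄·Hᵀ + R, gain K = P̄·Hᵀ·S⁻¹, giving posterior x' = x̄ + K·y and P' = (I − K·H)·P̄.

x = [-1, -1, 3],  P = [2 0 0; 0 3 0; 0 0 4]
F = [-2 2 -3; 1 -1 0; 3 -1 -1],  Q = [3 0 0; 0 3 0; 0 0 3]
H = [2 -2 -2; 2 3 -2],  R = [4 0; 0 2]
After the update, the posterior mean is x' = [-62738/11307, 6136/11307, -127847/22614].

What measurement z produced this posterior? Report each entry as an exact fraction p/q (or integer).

x̄ = F·x = [-9, 0, -5]
P̄ = F·P·Fᵀ + Q = [59 -10 -6; -10 8 9; -6 9 28]
S = H·P̄·Hᵀ + R = [584 310; 310 242]
K = P̄·Hᵀ·S⁻¹ = [1325/11307 2975/11307; -2182/11307 2141/11307; -4051/22614 679/11307]
x' − x̄ = [39025/11307, 6136/11307, -14777/22614] = K·y
y = (KᵀK)⁻¹·Kᵀ·(x' − x̄) = [7, 10]
z = y + H·x̄ = [7, 10] + [-8, -8] = [-1, 2]

z = [-1, 2]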